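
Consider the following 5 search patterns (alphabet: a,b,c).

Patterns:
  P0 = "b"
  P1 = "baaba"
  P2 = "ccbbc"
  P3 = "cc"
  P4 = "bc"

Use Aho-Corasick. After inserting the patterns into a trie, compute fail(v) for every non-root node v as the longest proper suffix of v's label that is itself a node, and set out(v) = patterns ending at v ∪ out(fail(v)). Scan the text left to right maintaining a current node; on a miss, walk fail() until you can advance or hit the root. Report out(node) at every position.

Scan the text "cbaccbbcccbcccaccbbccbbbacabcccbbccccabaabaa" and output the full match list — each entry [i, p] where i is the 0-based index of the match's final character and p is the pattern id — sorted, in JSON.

Construct AC machine:
Trie nodes:
  0='ε' goto b→1 c→6
  1='b' goto a→2 c→11  [P0 ends]
  2='ba' goto a→3
  3='baa' goto b→4
  4='baab' goto a→5
  5='baaba' goto ·  [P1 ends]
  6='c' goto c→7
  7='cc' goto b→8  [P3 ends]
  8='ccb' goto b→9
  9='ccbb' goto c→10
  10='ccbbc' goto ·  [P2 ends]
  11='bc' goto ·  [P4 ends]

BFS fail/out derivation:
  n1('b'): parent n0 fail=0; on 'b' 0 → fail=0;  out {0}∪∅={0}
  n6('c'): parent n0 fail=0; on 'c' 0 → fail=0;  out ∅∪∅=∅
  n2('ba'): parent n1 fail=0; on 'a' 0 → fail=0;  out ∅∪∅=∅
  n7('cc'): parent n6 fail=0; on 'c' 0 → fail=6;  out {3}∪∅={3}
  n11('bc'): parent n1 fail=0; on 'c' 0 → fail=6;  out {4}∪∅={4}
  n3('baa'): parent n2 fail=0; on 'a' 0 → fail=0;  out ∅∪∅=∅
  n8('ccb'): parent n7 fail=6; on 'b' 6→0 → fail=1;  out ∅∪{0}={0}
  n4('baab'): parent n3 fail=0; on 'b' 0 → fail=1;  out ∅∪{0}={0}
  n9('ccbb'): parent n8 fail=1; on 'b' 1→0 → fail=1;  out ∅∪{0}={0}
  n5('baaba'): parent n4 fail=1; on 'a' 1 → fail=2;  out {1}∪∅={1}
  n10('ccbbc'): parent n9 fail=1; on 'c' 1 → fail=11;  out {2}∪{4}={2,4}

Text stream:
i=0 'c': node 0→6
i=1 'b': node 6→1 (via fail)  emit P0@[1:1]
i=2 'a': node 1→2
i=3 'c': node 2→6 (via fail)
i=4 'c': node 6→7  emit P3@[3:4]
i=5 'b': node 7→8  emit P0@[5:5]
i=6 'b': node 8→9  emit P0@[6:6]
i=7 'c': node 9→10  emit P2@[3:7],P4@[6:7]
i=8 'c': node 10→7 (via fail)  emit P3@[7:8]
i=9 'c': node 7→7 (via fail)  emit P3@[8:9]
i=10 'b': node 7→8  emit P0@[10:10]
i=11 'c': node 8→11 (via fail)  emit P4@[10:11]
i=12 'c': node 11→7 (via fail)  emit P3@[11:12]
i=13 'c': node 7→7 (via fail)  emit P3@[12:13]
i=14 'a': node 7→0 (via fail)
i=15 'c': node 0→6
i=16 'c': node 6→7  emit P3@[15:16]
i=17 'b': node 7→8  emit P0@[17:17]
i=18 'b': node 8→9  emit P0@[18:18]
i=19 'c': node 9→10  emit P2@[15:19],P4@[18:19]
i=20 'c': node 10→7 (via fail)  emit P3@[19:20]
i=21 'b': node 7→8  emit P0@[21:21]
i=22 'b': node 8→9  emit P0@[22:22]
i=23 'b': node 9→1 (via fail)  emit P0@[23:23]
i=24 'a': node 1→2
i=25 'c': node 2→6 (via fail)
i=26 'a': node 6→0 (via fail)
i=27 'b': node 0→1  emit P0@[27:27]
i=28 'c': node 1→11  emit P4@[27:28]
i=29 'c': node 11→7 (via fail)  emit P3@[28:29]
i=30 'c': node 7→7 (via fail)  emit P3@[29:30]
i=31 'b': node 7→8  emit P0@[31:31]
i=32 'b': node 8→9  emit P0@[32:32]
i=33 'c': node 9→10  emit P2@[29:33],P4@[32:33]
i=34 'c': node 10→7 (via fail)  emit P3@[33:34]
i=35 'c': node 7→7 (via fail)  emit P3@[34:35]
i=36 'c': node 7→7 (via fail)  emit P3@[35:36]
i=37 'a': node 7→0 (via fail)
i=38 'b': node 0→1  emit P0@[38:38]
i=39 'a': node 1→2
i=40 'a': node 2→3
i=41 'b': node 3→4  emit P0@[41:41]
i=42 'a': node 4→5  emit P1@[38:42]
i=43 'a': node 5→3 (via fail)

Matches: [[1,0],[4,3],[5,0],[6,0],[7,2],[7,4],[8,3],[9,3],[10,0],[11,4],[12,3],[13,3],[16,3],[17,0],[18,0],[19,2],[19,4],[20,3],[21,0],[22,0],[23,0],[27,0],[28,4],[29,3],[30,3],[31,0],[32,0],[33,2],[33,4],[34,3],[35,3],[36,3],[38,0],[41,0],[42,1]]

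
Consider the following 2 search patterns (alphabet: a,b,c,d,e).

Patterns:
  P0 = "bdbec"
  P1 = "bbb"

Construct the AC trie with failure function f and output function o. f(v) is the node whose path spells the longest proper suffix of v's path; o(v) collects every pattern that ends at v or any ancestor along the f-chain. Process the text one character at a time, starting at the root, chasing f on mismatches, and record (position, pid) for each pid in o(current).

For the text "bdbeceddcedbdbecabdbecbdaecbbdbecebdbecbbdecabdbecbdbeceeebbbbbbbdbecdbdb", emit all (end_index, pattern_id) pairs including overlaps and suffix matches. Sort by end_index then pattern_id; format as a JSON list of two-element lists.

Build:
Trie (insert patterns):
  0='ε' goto b→1
  1='b' goto b→6 d→2
  2='bd' goto b→3
  3='bdb' goto e→4
  4='bdbe' goto c→5
  5='bdbec' goto ·  [P0 ends]
  6='bb' goto b→7
  7='bbb' goto ·  [P1 ends]

BFS fail/out derivation:
  fail(1) 'b': from fail(0)=0 chase 'b': 0 ⇒ 0;  out=∅∪out(0)=∅
  fail(2) 'bd': from fail(1)=0 chase 'd': 0 ⇒ 0;  out=∅∪out(0)=∅
  fail(6) 'bb': from fail(1)=0 chase 'b': 0 ⇒ 1;  out=∅∪out(1)=∅
  fail(3) 'bdb': from fail(2)=0 chase 'b': 0 ⇒ 1;  out=∅∪out(1)=∅
  fail(7) 'bbb': from fail(6)=1 chase 'b': 1 ⇒ 6;  out={1}∪out(6)={1}
  fail(4) 'bdbe': from fail(3)=1 chase 'e': 1→0 ⇒ 0;  out=∅∪out(0)=∅
  fail(5) 'bdbec': from fail(4)=0 chase 'c': 0 ⇒ 0;  out={0}∪out(0)={0}

Text stream:
i=0 'b': node 0→1
i=1 'd': node 1→2
i=2 'b': node 2→3
i=3 'e': node 3→4
i=4 'c': node 4→5  emit P0@[0:4]
i=5 'e': node 5→0 ·f
i=6 'd': node 0→0
i=7 'd': node 0→0
i=8 'c': node 0→0
i=9 'e': node 0→0
i=10 'd': node 0→0
i=11 'b': node 0→1
i=12 'd': node 1→2
i=13 'b': node 2→3
i=14 'e': node 3→4
i=15 'c': node 4→5  emit P0@[11:15]
i=16 'a': node 5→0 ·f
i=17 'b': node 0→1
i=18 'd': node 1→2
i=19 'b': node 2→3
i=20 'e': node 3→4
i=21 'c': node 4→5  emit P0@[17:21]
i=22 'b': node 5→1 ·f
i=23 'd': node 1→2
i=24 'a': node 2→0 ·f
i=25 'e': node 0→0
i=26 'c': node 0→0
i=27 'b': node 0→1
i=28 'b': node 1→6
i=29 'd': node 6→2 ·f
i=30 'b': node 2→3
i=31 'e': node 3→4
i=32 'c': node 4→5  emit P0@[28:32]
i=33 'e': node 5→0 ·f
i=34 'b': node 0→1
i=35 'd': node 1→2
i=36 'b': node 2→3
i=37 'e': node 3→4
i=38 'c': node 4→5  emit P0@[34:38]
i=39 'b': node 5→1 ·f
i=40 'b': node 1→6
i=41 'd': node 6→2 ·f
i=42 'e': node 2→0 ·f
i=43 'c': node 0→0
i=44 'a': node 0→0
i=45 'b': node 0→1
i=46 'd': node 1→2
i=47 'b': node 2→3
i=48 'e': node 3→4
i=49 'c': node 4→5  emit P0@[45:49]
i=50 'b': node 5→1 ·f
i=51 'd': node 1→2
i=52 'b': node 2→3
i=53 'e': node 3→4
i=54 'c': node 4→5  emit P0@[50:54]
i=55 'e': node 5→0 ·f
i=56 'e': node 0→0
i=57 'e': node 0→0
i=58 'b': node 0→1
i=59 'b': node 1→6
i=60 'b': node 6→7  emit P1@[58:60]
i=61 'b': node 7→7 ·f  emit P1@[59:61]
i=62 'b': node 7→7 ·f  emit P1@[60:62]
i=63 'b': node 7→7 ·f  emit P1@[61:63]
i=64 'b': node 7→7 ·f  emit P1@[62:64]
i=65 'd': node 7→2 ·f
i=66 'b': node 2→3
i=67 'e': node 3→4
i=68 'c': node 4→5  emit P0@[64:68]
i=69 'd': node 5→0 ·f
i=70 'b': node 0→1
i=71 'd': node 1→2
i=72 'b': node 2→3

Matches: [[4,0],[15,0],[21,0],[32,0],[38,0],[49,0],[54,0],[60,1],[61,1],[62,1],[63,1],[64,1],[68,0]]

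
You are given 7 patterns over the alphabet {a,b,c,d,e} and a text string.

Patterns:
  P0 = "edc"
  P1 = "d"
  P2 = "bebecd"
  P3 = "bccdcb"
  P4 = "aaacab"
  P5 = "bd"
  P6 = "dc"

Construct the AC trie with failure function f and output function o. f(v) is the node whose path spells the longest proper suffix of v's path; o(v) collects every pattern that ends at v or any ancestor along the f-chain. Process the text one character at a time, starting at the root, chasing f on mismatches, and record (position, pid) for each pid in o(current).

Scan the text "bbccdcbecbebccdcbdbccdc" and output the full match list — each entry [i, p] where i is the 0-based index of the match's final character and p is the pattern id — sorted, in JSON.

Build automaton:
Trie (insert patterns):
  0='ε' goto a→16 b→5 d→4 e→1
  1='e' goto d→2
  2='ed' goto c→3
  3='edc' goto ·  [P0 ends]
  4='d' goto c→23  [P1 ends]
  5='b' goto c→11 d→22 e→6
  6='be' goto b→7
  7='beb' goto e→8
  8='bebe' goto c→9
  9='bebec' goto d→10
  10='bebecd' goto ·  [P2 ends]
  11='bc' goto c→12
  12='bcc' goto d→13
  13='bccd' goto c→14
  14='bccdc' goto b→15
  15='bccdcb' goto ·  [P3 ends]
  16='a' goto a→17
  17='aa' goto a→18
  18='aaa' goto c→19
  19='aaac' goto a→20
  20='aaaca' goto b→21
  21='aaacab' goto ·  [P4 ends]
  22='bd' goto ·  [P5 ends]
  23='dc' goto ·  [P6 ends]

Failure links (BFS by depth):
  n1('e'): parent n0 fail=0; on 'e' 0 → fail=0;  out ∅∪∅=∅
  n4('d'): parent n0 fail=0; on 'd' 0 → fail=0;  out {1}∪∅={1}
  n5('b'): parent n0 fail=0; on 'b' 0 → fail=0;  out ∅∪∅=∅
  n16('a'): parent n0 fail=0; on 'a' 0 → fail=0;  out ∅∪∅=∅
  n2('ed'): parent n1 fail=0; on 'd' 0 → fail=4;  out ∅∪{1}={1}
  n6('be'): parent n5 fail=0; on 'e' 0 → fail=1;  out ∅∪∅=∅
  n11('bc'): parent n5 fail=0; on 'c' 0 → fail=0;  out ∅∪∅=∅
  n17('aa'): parent n16 fail=0; on 'a' 0 → fail=16;  out ∅∪∅=∅
  n22('bd'): parent n5 fail=0; on 'd' 0 → fail=4;  out {5}∪{1}={1,5}
  n23('dc'): parent n4 fail=0; on 'c' 0 → fail=0;  out {6}∪∅={6}
  n3('edc'): parent n2 fail=4; on 'c' 4 → fail=23;  out {0}∪{6}={0,6}
  n7('beb'): parent n6 fail=1; on 'b' 1→0 → fail=5;  out ∅∪∅=∅
  n12('bcc'): parent n11 fail=0; on 'c' 0 → fail=0;  out ∅∪∅=∅
  n18('aaa'): parent n17 fail=16; on 'a' 16 → fail=17;  out ∅∪∅=∅
  n8('bebe'): parent n7 fail=5; on 'e' 5 → fail=6;  out ∅∪∅=∅
  n13('bccd'): parent n12 fail=0; on 'd' 0 → fail=4;  out ∅∪{1}={1}
  n19('aaac'): parent n18 fail=17; on 'c' 17→16→0 → fail=0;  out ∅∪∅=∅
  n9('bebec'): parent n8 fail=6; on 'c' 6→1→0 → fail=0;  out ∅∪∅=∅
  n14('bccdc'): parent n13 fail=4; on 'c' 4 → fail=23;  out ∅∪{6}={6}
  n20('aaaca'): parent n19 fail=0; on 'a' 0 → fail=16;  out ∅∪∅=∅
  n10('bebecd'): parent n9 fail=0; on 'd' 0 → fail=4;  out {2}∪{1}={1,2}
  n15('bccdcb'): parent n14 fail=23; on 'b' 23→0 → fail=5;  out {3}∪∅={3}
  n21('aaacab'): parent n20 fail=16; on 'b' 16→0 → fail=5;  out {4}∪∅={4}

Text stream:
pos 0 'b': at 5
pos 1 'b': at 5 (fail-walked)
pos 2 'c': at 11
pos 3 'c': at 12
pos 4 'd': at 13  ** P1@[4:4]
pos 5 'c': at 14  ** P6@[4:5]
pos 6 'b': at 15  ** P3@[1:6]
pos 7 'e': at 6 (fail-walked)
pos 8 'c': at 0 (fail-walked)
pos 9 'b': at 5
pos 10 'e': at 6
pos 11 'b': at 7
pos 12 'c': at 11 (fail-walked)
pos 13 'c': at 12
pos 14 'd': at 13  ** P1@[14:14]
pos 15 'c': at 14  ** P6@[14:15]
pos 16 'b': at 15  ** P3@[11:16]
pos 17 'd': at 22 (fail-walked)  ** P1@[17:17],P5@[16:17]
pos 18 'b': at 5 (fail-walked)
pos 19 'c': at 11
pos 20 'c': at 12
pos 21 'd': at 13  ** P1@[21:21]
pos 22 'c': at 14  ** P6@[21:22]

Matches: [[4,1],[5,6],[6,3],[14,1],[15,6],[16,3],[17,1],[17,5],[21,1],[22,6]]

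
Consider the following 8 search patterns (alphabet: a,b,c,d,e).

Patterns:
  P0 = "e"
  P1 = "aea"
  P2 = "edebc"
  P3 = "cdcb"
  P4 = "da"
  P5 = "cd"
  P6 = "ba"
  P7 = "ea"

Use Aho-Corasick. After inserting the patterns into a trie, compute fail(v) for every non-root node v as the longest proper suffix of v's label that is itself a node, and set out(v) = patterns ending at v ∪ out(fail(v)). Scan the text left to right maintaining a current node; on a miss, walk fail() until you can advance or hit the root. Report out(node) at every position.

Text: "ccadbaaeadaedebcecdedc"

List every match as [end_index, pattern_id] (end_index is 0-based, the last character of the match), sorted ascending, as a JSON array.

Build:
Trie (insert patterns):
  0='ε' goto a→2 b→15 c→9 d→13 e→1
  1='e' goto a→17 d→5  [P0 ends]
  2='a' goto e→3
  3='ae' goto a→4
  4='aea' goto ·  [P1 ends]
  5='ed' goto e→6
  6='ede' goto b→7
  7='edeb' goto c→8
  8='edebc' goto ·  [P2 ends]
  9='c' goto d→10
  10='cd' goto c→11  [P5 ends]
  11='cdc' goto b→12
  12='cdcb' goto ·  [P3 ends]
  13='d' goto a→14
  14='da' goto ·  [P4 ends]
  15='b' goto a→16
  16='ba' goto ·  [P6 ends]
  17='ea' goto ·  [P7 ends]

Failure links (BFS by depth):
  n1('e'): parent n0 fail=0; on 'e' 0 → fail=0;  out {0}∪∅={0}
  n2('a'): parent n0 fail=0; on 'a' 0 → fail=0;  out ∅∪∅=∅
  n9('c'): parent n0 fail=0; on 'c' 0 → fail=0;  out ∅∪∅=∅
  n13('d'): parent n0 fail=0; on 'd' 0 → fail=0;  out ∅∪∅=∅
  n15('b'): parent n0 fail=0; on 'b' 0 → fail=0;  out ∅∪∅=∅
  n3('ae'): parent n2 fail=0; on 'e' 0 → fail=1;  out ∅∪{0}={0}
  n5('ed'): parent n1 fail=0; on 'd' 0 → fail=13;  out ∅∪∅=∅
  n10('cd'): parent n9 fail=0; on 'd' 0 → fail=13;  out {5}∪∅={5}
  n14('da'): parent n13 fail=0; on 'a' 0 → fail=2;  out {4}∪∅={4}
  n16('ba'): parent n15 fail=0; on 'a' 0 → fail=2;  out {6}∪∅={6}
  n17('ea'): parent n1 fail=0; on 'a' 0 → fail=2;  out {7}∪∅={7}
  n4('aea'): parent n3 fail=1; on 'a' 1 → fail=17;  out {1}∪{7}={1,7}
  n6('ede'): parent n5 fail=13; on 'e' 13→0 → fail=1;  out ∅∪{0}={0}
  n11('cdc'): parent n10 fail=13; on 'c' 13→0 → fail=9;  out ∅∪∅=∅
  n7('edeb'): parent n6 fail=1; on 'b' 1→0 → fail=15;  out ∅∪∅=∅
  n12('cdcb'): parent n11 fail=9; on 'b' 9→0 → fail=15;  out {3}∪∅={3}
  n8('edebc'): parent n7 fail=15; on 'c' 15→0 → fail=9;  out {2}∪∅={2}

Scan:
pos 0 'c': at 9
pos 1 'c': at 9 (via fail)
pos 2 'a': at 2 (via fail)
pos 3 'd': at 13 (via fail)
pos 4 'b': at 15 (via fail)
pos 5 'a': at 16  → match P6@[4:5]
pos 6 'a': at 2 (via fail)
pos 7 'e': at 3  → match P0@[7:7]
pos 8 'a': at 4  → match P1@[6:8],P7@[7:8]
pos 9 'd': at 13 (via fail)
pos 10 'a': at 14  → match P4@[9:10]
pos 11 'e': at 3 (via fail)  → match P0@[11:11]
pos 12 'd': at 5 (via fail)
pos 13 'e': at 6  → match P0@[13:13]
pos 14 'b': at 7
pos 15 'c': at 8  → match P2@[11:15]
pos 16 'e': at 1 (via fail)  → match P0@[16:16]
pos 17 'c': at 9 (via fail)
pos 18 'd': at 10  → match P5@[17:18]
pos 19 'e': at 1 (via fail)  → match P0@[19:19]
pos 20 'd': at 5
pos 21 'c': at 9 (via fail)

Matches: [[5,6],[7,0],[8,1],[8,7],[10,4],[11,0],[13,0],[15,2],[16,0],[18,5],[19,0]]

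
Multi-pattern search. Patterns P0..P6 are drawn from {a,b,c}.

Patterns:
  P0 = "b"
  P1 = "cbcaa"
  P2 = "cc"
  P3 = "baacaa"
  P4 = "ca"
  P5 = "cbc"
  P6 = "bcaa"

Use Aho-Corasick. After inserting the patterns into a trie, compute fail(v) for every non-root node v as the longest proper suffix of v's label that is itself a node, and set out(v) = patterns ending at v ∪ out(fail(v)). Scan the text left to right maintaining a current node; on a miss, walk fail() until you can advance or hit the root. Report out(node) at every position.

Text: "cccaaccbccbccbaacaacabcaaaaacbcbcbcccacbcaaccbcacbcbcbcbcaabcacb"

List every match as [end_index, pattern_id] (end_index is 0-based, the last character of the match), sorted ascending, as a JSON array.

Build automaton:
Trie (insert patterns):
  0='ε' goto b→1 c→2
  1='b' goto a→8 c→14  [P0 ends]
  2='c' goto a→13 b→3 c→7
  3='cb' goto c→4
  4='cbc' goto a→5  [P5 ends]
  5='cbca' goto a→6
  6='cbcaa' goto ·  [P1 ends]
  7='cc' goto ·  [P2 ends]
  8='ba' goto a→9
  9='baa' goto c→10
  10='baac' goto a→11
  11='baaca' goto a→12
  12='baacaa' goto ·  [P3 ends]
  13='ca' goto ·  [P4 ends]
  14='bc' goto a→15
  15='bca' goto a→16
  16='bcaa' goto ·  [P6 ends]

Failure links (BFS by depth):
  fail(1) 'b': from fail(0)=0 chase 'b': 0 ⇒ 0;  out={0}∪out(0)={0}
  fail(2) 'c': from fail(0)=0 chase 'c': 0 ⇒ 0;  out=∅∪out(0)=∅
  fail(3) 'cb': from fail(2)=0 chase 'b': 0 ⇒ 1;  out=∅∪out(1)={0}
  fail(7) 'cc': from fail(2)=0 chase 'c': 0 ⇒ 2;  out={2}∪out(2)={2}
  fail(8) 'ba': from fail(1)=0 chase 'a': 0 ⇒ 0;  out=∅∪out(0)=∅
  fail(13) 'ca': from fail(2)=0 chase 'a': 0 ⇒ 0;  out={4}∪out(0)={4}
  fail(14) 'bc': from fail(1)=0 chase 'c': 0 ⇒ 2;  out=∅∪out(2)=∅
  fail(4) 'cbc': from fail(3)=1 chase 'c': 1 ⇒ 14;  out={5}∪out(14)={5}
  fail(9) 'baa': from fail(8)=0 chase 'a': 0 ⇒ 0;  out=∅∪out(0)=∅
  fail(15) 'bca': from fail(14)=2 chase 'a': 2 ⇒ 13;  out=∅∪out(13)={4}
  fail(5) 'cbca': from fail(4)=14 chase 'a': 14 ⇒ 15;  out=∅∪out(15)={4}
  fail(10) 'baac': from fail(9)=0 chase 'c': 0 ⇒ 2;  out=∅∪out(2)=∅
  fail(16) 'bcaa': from fail(15)=13 chase 'a': 13→0 ⇒ 0;  out={6}∪out(0)={6}
  fail(6) 'cbcaa': from fail(5)=15 chase 'a': 15 ⇒ 16;  out={1}∪out(16)={1,6}
  fail(11) 'baaca': from fail(10)=2 chase 'a': 2 ⇒ 13;  out=∅∪out(13)={4}
  fail(12) 'baacaa': from fail(11)=13 chase 'a': 13→0 ⇒ 0;  out={3}∪out(0)={3}

Run:
[0] read 'c'  n0⇒n2
[1] read 'c'  n2⇒n7  → match P2@[0:1]
[2] read 'c'  n7⇒n7 (fail-walked)  → match P2@[1:2]
[3] read 'a'  n7⇒n13 (fail-walked)  → match P4@[2:3]
[4] read 'a'  n13⇒n0 (fail-walked)
[5] read 'c'  n0⇒n2
[6] read 'c'  n2⇒n7  → match P2@[5:6]
[7] read 'b'  n7⇒n3 (fail-walked)  → match P0@[7:7]
[8] read 'c'  n3⇒n4  → match P5@[6:8]
[9] read 'c'  n4⇒n7 (fail-walked)  → match P2@[8:9]
[10] read 'b'  n7⇒n3 (fail-walked)  → match P0@[10:10]
[11] read 'c'  n3⇒n4  → match P5@[9:11]
[12] read 'c'  n4⇒n7 (fail-walked)  → match P2@[11:12]
[13] read 'b'  n7⇒n3 (fail-walked)  → match P0@[13:13]
[14] read 'a'  n3⇒n8 (fail-walked)
[15] read 'a'  n8⇒n9
[16] read 'c'  n9⇒n10
[17] read 'a'  n10⇒n11  → match P4@[16:17]
[18] read 'a'  n11⇒n12  → match P3@[13:18]
[19] read 'c'  n12⇒n2 (fail-walked)
[20] read 'a'  n2⇒n13  → match P4@[19:20]
[21] read 'b'  n13⇒n1 (fail-walked)  → match P0@[21:21]
[22] read 'c'  n1⇒n14
[23] read 'a'  n14⇒n15  → match P4@[22:23]
[24] read 'a'  n15⇒n16  → match P6@[21:24]
[25] read 'a'  n16⇒n0 (fail-walked)
[26] read 'a'  n0⇒n0
[27] read 'a'  n0⇒n0
[28] read 'c'  n0⇒n2
[29] read 'b'  n2⇒n3  → match P0@[29:29]
[30] read 'c'  n3⇒n4  → match P5@[28:30]
[31] read 'b'  n4⇒n3 (fail-walked)  → match P0@[31:31]
[32] read 'c'  n3⇒n4  → match P5@[30:32]
[33] read 'b'  n4⇒n3 (fail-walked)  → match P0@[33:33]
[34] read 'c'  n3⇒n4  → match P5@[32:34]
[35] read 'c'  n4⇒n7 (fail-walked)  → match P2@[34:35]
[36] read 'c'  n7⇒n7 (fail-walked)  → match P2@[35:36]
[37] read 'a'  n7⇒n13 (fail-walked)  → match P4@[36:37]
[38] read 'c'  n13⇒n2 (fail-walked)
[39] read 'b'  n2⇒n3  → match P0@[39:39]
[40] read 'c'  n3⇒n4  → match P5@[38:40]
[41] read 'a'  n4⇒n5  → match P4@[40:41]
[42] read 'a'  n5⇒n6  → match P1@[38:42],P6@[39:42]
[43] read 'c'  n6⇒n2 (fail-walked)
[44] read 'c'  n2⇒n7  → match P2@[43:44]
[45] read 'b'  n7⇒n3 (fail-walked)  → match P0@[45:45]
[46] read 'c'  n3⇒n4  → match P5@[44:46]
[47] read 'a'  n4⇒n5  → match P4@[46:47]
[48] read 'c'  n5⇒n2 (fail-walked)
[49] read 'b'  n2⇒n3  → match P0@[49:49]
[50] read 'c'  n3⇒n4  → match P5@[48:50]
[51] read 'b'  n4⇒n3 (fail-walked)  → match P0@[51:51]
[52] read 'c'  n3⇒n4  → match P5@[50:52]
[53] read 'b'  n4⇒n3 (fail-walked)  → match P0@[53:53]
[54] read 'c'  n3⇒n4  → match P5@[52:54]
[55] read 'b'  n4⇒n3 (fail-walked)  → match P0@[55:55]
[56] read 'c'  n3⇒n4  → match P5@[54:56]
[57] read 'a'  n4⇒n5  → match P4@[56:57]
[58] read 'a'  n5⇒n6  → match P1@[54:58],P6@[55:58]
[59] read 'b'  n6⇒n1 (fail-walked)  → match P0@[59:59]
[60] read 'c'  n1⇒n14
[61] read 'a'  n14⇒n15  → match P4@[60:61]
[62] read 'c'  n15⇒n2 (fail-walked)
[63] read 'b'  n2⇒n3  → match P0@[63:63]

Matches: [[1,2],[2,2],[3,4],[6,2],[7,0],[8,5],[9,2],[10,0],[11,5],[12,2],[13,0],[17,4],[18,3],[20,4],[21,0],[23,4],[24,6],[29,0],[30,5],[31,0],[32,5],[33,0],[34,5],[35,2],[36,2],[37,4],[39,0],[40,5],[41,4],[42,1],[42,6],[44,2],[45,0],[46,5],[47,4],[49,0],[50,5],[51,0],[52,5],[53,0],[54,5],[55,0],[56,5],[57,4],[58,1],[58,6],[59,0],[61,4],[63,0]]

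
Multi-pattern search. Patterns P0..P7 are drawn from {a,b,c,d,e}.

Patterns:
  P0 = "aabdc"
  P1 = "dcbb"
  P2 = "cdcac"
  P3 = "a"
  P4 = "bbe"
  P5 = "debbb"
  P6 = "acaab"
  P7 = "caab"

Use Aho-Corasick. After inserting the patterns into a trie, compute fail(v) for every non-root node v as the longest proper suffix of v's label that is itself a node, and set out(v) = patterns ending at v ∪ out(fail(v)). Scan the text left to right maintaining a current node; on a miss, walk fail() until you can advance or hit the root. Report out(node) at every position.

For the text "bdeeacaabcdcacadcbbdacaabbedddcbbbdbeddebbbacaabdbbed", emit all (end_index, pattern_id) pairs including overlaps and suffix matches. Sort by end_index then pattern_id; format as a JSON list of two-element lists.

Build automaton:
Trie nodes:
  n0 'ε': a→1 b→15 c→10 d→6
  n1 'a': a→2 c→22  ←P3
  n2 'aa': b→3
  n3 'aab': d→4
  n4 'aabd': c→5
  n5 'aabdc': ·  ←P0
  n6 'd': c→7 e→18
  n7 'dc': b→8
  n8 'dcb': b→9
  n9 'dcbb': ·  ←P1
  n10 'c': a→26 d→11
  n11 'cd': c→12
  n12 'cdc': a→13
  n13 'cdca': c→14
  n14 'cdcac': ·  ←P2
  n15 'b': b→16
  n16 'bb': e→17
  n17 'bbe': ·  ←P4
  n18 'de': b→19
  n19 'deb': b→20
  n20 'debb': b→21
  n21 'debbb': ·  ←P5
  n22 'ac': a→23
  n23 'aca': a→24
  n24 'acaa': b→25
  n25 'acaab': ·  ←P6
  n26 'ca': a→27
  n27 'caa': b→28
  n28 'caab': ·  ←P7

BFS fail/out derivation:
  n1('a'): parent n0 fail=0; on 'a' 0 → fail=0;  out {3}∪∅={3}
  n6('d'): parent n0 fail=0; on 'd' 0 → fail=0;  out ∅∪∅=∅
  n10('c'): parent n0 fail=0; on 'c' 0 → fail=0;  out ∅∪∅=∅
  n15('b'): parent n0 fail=0; on 'b' 0 → fail=0;  out ∅∪∅=∅
  n2('aa'): parent n1 fail=0; on 'a' 0 → fail=1;  out ∅∪{3}={3}
  n7('dc'): parent n6 fail=0; on 'c' 0 → fail=10;  out ∅∪∅=∅
  n11('cd'): parent n10 fail=0; on 'd' 0 → fail=6;  out ∅∪∅=∅
  n16('bb'): parent n15 fail=0; on 'b' 0 → fail=15;  out ∅∪∅=∅
  n18('de'): parent n6 fail=0; on 'e' 0 → fail=0;  out ∅∪∅=∅
  n22('ac'): parent n1 fail=0; on 'c' 0 → fail=10;  out ∅∪∅=∅
  n26('ca'): parent n10 fail=0; on 'a' 0 → fail=1;  out ∅∪{3}={3}
  n3('aab'): parent n2 fail=1; on 'b' 1→0 → fail=15;  out ∅∪∅=∅
  n8('dcb'): parent n7 fail=10; on 'b' 10→0 → fail=15;  out ∅∪∅=∅
  n12('cdc'): parent n11 fail=6; on 'c' 6 → fail=7;  out ∅∪∅=∅
  n17('bbe'): parent n16 fail=15; on 'e' 15→0 → fail=0;  out {4}∪∅={4}
  n19('deb'): parent n18 fail=0; on 'b' 0 → fail=15;  out ∅∪∅=∅
  n23('aca'): parent n22 fail=10; on 'a' 10 → fail=26;  out ∅∪{3}={3}
  n27('caa'): parent n26 fail=1; on 'a' 1 → fail=2;  out ∅∪{3}={3}
  n4('aabd'): parent n3 fail=15; on 'd' 15→0 → fail=6;  out ∅∪∅=∅
  n9('dcbb'): parent n8 fail=15; on 'b' 15 → fail=16;  out {1}∪∅={1}
  n13('cdca'): parent n12 fail=7; on 'a' 7→10 → fail=26;  out ∅∪{3}={3}
  n20('debb'): parent n19 fail=15; on 'b' 15 → fail=16;  out ∅∪∅=∅
  n24('acaa'): parent n23 fail=26; on 'a' 26 → fail=27;  out ∅∪{3}={3}
  n28('caab'): parent n27 fail=2; on 'b' 2 → fail=3;  out {7}∪∅={7}
  n5('aabdc'): parent n4 fail=6; on 'c' 6 → fail=7;  out {0}∪∅={0}
  n14('cdcac'): parent n13 fail=26; on 'c' 26→1 → fail=22;  out {2}∪∅={2}
  n21('debbb'): parent n20 fail=16; on 'b' 16→15 → fail=16;  out {5}∪∅={5}
  n25('acaab'): parent n24 fail=27; on 'b' 27 → fail=28;  out {6}∪{7}={6,7}

Scan:
pos 0 'b': at 15
pos 1 'd': at 6 (fail-walked)
pos 2 'e': at 18
pos 3 'e': at 0 (fail-walked)
pos 4 'a': at 1  emit P3@[4:4]
pos 5 'c': at 22
pos 6 'a': at 23  emit P3@[6:6]
pos 7 'a': at 24  emit P3@[7:7]
pos 8 'b': at 25  emit P6@[4:8],P7@[5:8]
pos 9 'c': at 10 (fail-walked)
pos 10 'd': at 11
pos 11 'c': at 12
pos 12 'a': at 13  emit P3@[12:12]
pos 13 'c': at 14  emit P2@[9:13]
pos 14 'a': at 23 (fail-walked)  emit P3@[14:14]
pos 15 'd': at 6 (fail-walked)
pos 16 'c': at 7
pos 17 'b': at 8
pos 18 'b': at 9  emit P1@[15:18]
pos 19 'd': at 6 (fail-walked)
pos 20 'a': at 1 (fail-walked)  emit P3@[20:20]
pos 21 'c': at 22
pos 22 'a': at 23  emit P3@[22:22]
pos 23 'a': at 24  emit P3@[23:23]
pos 24 'b': at 25  emit P6@[20:24],P7@[21:24]
pos 25 'b': at 16 (fail-walked)
pos 26 'e': at 17  emit P4@[24:26]
pos 27 'd': at 6 (fail-walked)
pos 28 'd': at 6 (fail-walked)
pos 29 'd': at 6 (fail-walked)
pos 30 'c': at 7
pos 31 'b': at 8
pos 32 'b': at 9  emit P1@[29:32]
pos 33 'b': at 16 (fail-walked)
pos 34 'd': at 6 (fail-walked)
pos 35 'b': at 15 (fail-walked)
pos 36 'e': at 0 (fail-walked)
pos 37 'd': at 6
pos 38 'd': at 6 (fail-walked)
pos 39 'e': at 18
pos 40 'b': at 19
pos 41 'b': at 20
pos 42 'b': at 21  emit P5@[38:42]
pos 43 'a': at 1 (fail-walked)  emit P3@[43:43]
pos 44 'c': at 22
pos 45 'a': at 23  emit P3@[45:45]
pos 46 'a': at 24  emit P3@[46:46]
pos 47 'b': at 25  emit P6@[43:47],P7@[44:47]
pos 48 'd': at 4 (fail-walked)
pos 49 'b': at 15 (fail-walked)
pos 50 'b': at 16
pos 51 'e': at 17  emit P4@[49:51]
pos 52 'd': at 6 (fail-walked)

Result: [[4,3],[6,3],[7,3],[8,6],[8,7],[12,3],[13,2],[14,3],[18,1],[20,3],[22,3],[23,3],[24,6],[24,7],[26,4],[32,1],[42,5],[43,3],[45,3],[46,3],[47,6],[47,7],[51,4]]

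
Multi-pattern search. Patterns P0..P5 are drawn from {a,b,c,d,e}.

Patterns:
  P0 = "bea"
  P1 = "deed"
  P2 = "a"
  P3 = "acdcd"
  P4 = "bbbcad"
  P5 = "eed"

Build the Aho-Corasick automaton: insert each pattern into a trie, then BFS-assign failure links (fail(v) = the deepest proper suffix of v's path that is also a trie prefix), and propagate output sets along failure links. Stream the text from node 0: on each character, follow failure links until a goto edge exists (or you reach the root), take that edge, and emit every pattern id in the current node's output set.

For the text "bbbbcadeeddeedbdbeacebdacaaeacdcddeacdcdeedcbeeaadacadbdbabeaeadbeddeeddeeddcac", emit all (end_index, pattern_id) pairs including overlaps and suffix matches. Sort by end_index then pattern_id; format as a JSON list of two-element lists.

Build:
Trie nodes:
  n0 'ε': a→8 b→1 d→4 e→18
  n1 'b': b→13 e→2
  n2 'be': a→3
  n3 'bea': ·  ←P0
  n4 'd': e→5
  n5 'de': e→6
  n6 'dee': d→7
  n7 'deed': ·  ←P1
  n8 'a': c→9  ←P2
  n9 'ac': d→10
  n10 'acd': c→11
  n11 'acdc': d→12
  n12 'acdcd': ·  ←P3
  n13 'bb': b→14
  n14 'bbb': c→15
  n15 'bbbc': a→16
  n16 'bbbca': d→17
  n17 'bbbcad': ·  ←P4
  n18 'e': e→19
  n19 'ee': d→20
  n20 'eed': ·  ←P5

BFS fail/out derivation:
  fail(1) 'b': from fail(0)=0 chase 'b': 0 ⇒ 0;  out=∅∪out(0)=∅
  fail(4) 'd': from fail(0)=0 chase 'd': 0 ⇒ 0;  out=∅∪out(0)=∅
  fail(8) 'a': from fail(0)=0 chase 'a': 0 ⇒ 0;  out={2}∪out(0)={2}
  fail(18) 'e': from fail(0)=0 chase 'e': 0 ⇒ 0;  out=∅∪out(0)=∅
  fail(2) 'be': from fail(1)=0 chase 'e': 0 ⇒ 18;  out=∅∪out(18)=∅
  fail(5) 'de': from fail(4)=0 chase 'e': 0 ⇒ 18;  out=∅∪out(18)=∅
  fail(9) 'ac': from fail(8)=0 chase 'c': 0 ⇒ 0;  out=∅∪out(0)=∅
  fail(13) 'bb': from fail(1)=0 chase 'b': 0 ⇒ 1;  out=∅∪out(1)=∅
  fail(19) 'ee': from fail(18)=0 chase 'e': 0 ⇒ 18;  out=∅∪out(18)=∅
  fail(3) 'bea': from fail(2)=18 chase 'a': 18→0 ⇒ 8;  out={0}∪out(8)={0,2}
  fail(6) 'dee': from fail(5)=18 chase 'e': 18 ⇒ 19;  out=∅∪out(19)=∅
  fail(10) 'acd': from fail(9)=0 chase 'd': 0 ⇒ 4;  out=∅∪out(4)=∅
  fail(14) 'bbb': from fail(13)=1 chase 'b': 1 ⇒ 13;  out=∅∪out(13)=∅
  fail(20) 'eed': from fail(19)=18 chase 'd': 18→0 ⇒ 4;  out={5}∪out(4)={5}
  fail(7) 'deed': from fail(6)=19 chase 'd': 19 ⇒ 20;  out={1}∪out(20)={1,5}
  fail(11) 'acdc': from fail(10)=4 chase 'c': 4→0 ⇒ 0;  out=∅∪out(0)=∅
  fail(15) 'bbbc': from fail(14)=13 chase 'c': 13→1→0 ⇒ 0;  out=∅∪out(0)=∅
  fail(12) 'acdcd': from fail(11)=0 chase 'd': 0 ⇒ 4;  out={3}∪out(4)={3}
  fail(16) 'bbbca': from fail(15)=0 chase 'a': 0 ⇒ 8;  out=∅∪out(8)={2}
  fail(17) 'bbbcad': from fail(16)=8 chase 'd': 8→0 ⇒ 4;  out={4}∪out(4)={4}

Run:
[0] read 'b'  n0⇒n1
[1] read 'b'  n1⇒n13
[2] read 'b'  n13⇒n14
[3] read 'b'  n14⇒n14 (via fail)
[4] read 'c'  n14⇒n15
[5] read 'a'  n15⇒n16  emit P2@[5:5]
[6] read 'd'  n16⇒n17  emit P4@[1:6]
[7] read 'e'  n17⇒n5 (via fail)
[8] read 'e'  n5⇒n6
[9] read 'd'  n6⇒n7  emit P1@[6:9],P5@[7:9]
[10] read 'd'  n7⇒n4 (via fail)
[11] read 'e'  n4⇒n5
[12] read 'e'  n5⇒n6
[13] read 'd'  n6⇒n7  emit P1@[10:13],P5@[11:13]
[14] read 'b'  n7⇒n1 (via fail)
[15] read 'd'  n1⇒n4 (via fail)
[16] read 'b'  n4⇒n1 (via fail)
[17] read 'e'  n1⇒n2
[18] read 'a'  n2⇒n3  emit P0@[16:18],P2@[18:18]
[19] read 'c'  n3⇒n9 (via fail)
[20] read 'e'  n9⇒n18 (via fail)
[21] read 'b'  n18⇒n1 (via fail)
[22] read 'd'  n1⇒n4 (via fail)
[23] read 'a'  n4⇒n8 (via fail)  emit P2@[23:23]
[24] read 'c'  n8⇒n9
[25] read 'a'  n9⇒n8 (via fail)  emit P2@[25:25]
[26] read 'a'  n8⇒n8 (via fail)  emit P2@[26:26]
[27] read 'e'  n8⇒n18 (via fail)
[28] read 'a'  n18⇒n8 (via fail)  emit P2@[28:28]
[29] read 'c'  n8⇒n9
[30] read 'd'  n9⇒n10
[31] read 'c'  n10⇒n11
[32] read 'd'  n11⇒n12  emit P3@[28:32]
[33] read 'd'  n12⇒n4 (via fail)
[34] read 'e'  n4⇒n5
[35] read 'a'  n5⇒n8 (via fail)  emit P2@[35:35]
[36] read 'c'  n8⇒n9
[37] read 'd'  n9⇒n10
[38] read 'c'  n10⇒n11
[39] read 'd'  n11⇒n12  emit P3@[35:39]
[40] read 'e'  n12⇒n5 (via fail)
[41] read 'e'  n5⇒n6
[42] read 'd'  n6⇒n7  emit P1@[39:42],P5@[40:42]
[43] read 'c'  n7⇒n0 (via fail)
[44] read 'b'  n0⇒n1
[45] read 'e'  n1⇒n2
[46] read 'e'  n2⇒n19 (via fail)
[47] read 'a'  n19⇒n8 (via fail)  emit P2@[47:47]
[48] read 'a'  n8⇒n8 (via fail)  emit P2@[48:48]
[49] read 'd'  n8⇒n4 (via fail)
[50] read 'a'  n4⇒n8 (via fail)  emit P2@[50:50]
[51] read 'c'  n8⇒n9
[52] read 'a'  n9⇒n8 (via fail)  emit P2@[52:52]
[53] read 'd'  n8⇒n4 (via fail)
[54] read 'b'  n4⇒n1 (via fail)
[55] read 'd'  n1⇒n4 (via fail)
[56] read 'b'  n4⇒n1 (via fail)
[57] read 'a'  n1⇒n8 (via fail)  emit P2@[57:57]
[58] read 'b'  n8⇒n1 (via fail)
[59] read 'e'  n1⇒n2
[60] read 'a'  n2⇒n3  emit P0@[58:60],P2@[60:60]
[61] read 'e'  n3⇒n18 (via fail)
[62] read 'a'  n18⇒n8 (via fail)  emit P2@[62:62]
[63] read 'd'  n8⇒n4 (via fail)
[64] read 'b'  n4⇒n1 (via fail)
[65] read 'e'  n1⇒n2
[66] read 'd'  n2⇒n4 (via fail)
[67] read 'd'  n4⇒n4 (via fail)
[68] read 'e'  n4⇒n5
[69] read 'e'  n5⇒n6
[70] read 'd'  n6⇒n7  emit P1@[67:70],P5@[68:70]
[71] read 'd'  n7⇒n4 (via fail)
[72] read 'e'  n4⇒n5
[73] read 'e'  n5⇒n6
[74] read 'd'  n6⇒n7  emit P1@[71:74],P5@[72:74]
[75] read 'd'  n7⇒n4 (via fail)
[76] read 'c'  n4⇒n0 (via fail)
[77] read 'a'  n0⇒n8  emit P2@[77:77]
[78] read 'c'  n8⇒n9

All matches (sorted): [[5,2],[6,4],[9,1],[9,5],[13,1],[13,5],[18,0],[18,2],[23,2],[25,2],[26,2],[28,2],[32,3],[35,2],[39,3],[42,1],[42,5],[47,2],[48,2],[50,2],[52,2],[57,2],[60,0],[60,2],[62,2],[70,1],[70,5],[74,1],[74,5],[77,2]]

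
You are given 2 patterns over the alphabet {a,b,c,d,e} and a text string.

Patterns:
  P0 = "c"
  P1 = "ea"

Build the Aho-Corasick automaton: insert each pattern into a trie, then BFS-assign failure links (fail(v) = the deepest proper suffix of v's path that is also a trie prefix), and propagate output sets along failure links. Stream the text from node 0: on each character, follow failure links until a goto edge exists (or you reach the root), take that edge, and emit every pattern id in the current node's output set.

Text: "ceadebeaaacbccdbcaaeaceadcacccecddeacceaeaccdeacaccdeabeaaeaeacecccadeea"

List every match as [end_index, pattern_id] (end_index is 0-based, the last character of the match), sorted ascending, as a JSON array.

Build:
Trie (insert patterns):
  n0 'ε': c→1 e→2
  n1 'c': ·  ←P0
  n2 'e': a→3
  n3 'ea': ·  ←P1

Failure links (BFS by depth):
  fail(1) 'c': from fail(0)=0 chase 'c': 0 ⇒ 0;  out={0}∪out(0)={0}
  fail(2) 'e': from fail(0)=0 chase 'e': 0 ⇒ 0;  out=∅∪out(0)=∅
  fail(3) 'ea': from fail(2)=0 chase 'a': 0 ⇒ 0;  out={1}∪out(0)={1}

Run:
[0] read 'c'  n0⇒n1  ** P0@[0:0]
[1] read 'e'  n1⇒n2 (via fail)
[2] read 'a'  n2⇒n3  ** P1@[1:2]
[3] read 'd'  n3⇒n0 (via fail)
[4] read 'e'  n0⇒n2
[5] read 'b'  n2⇒n0 (via fail)
[6] read 'e'  n0⇒n2
[7] read 'a'  n2⇒n3  ** P1@[6:7]
[8] read 'a'  n3⇒n0 (via fail)
[9] read 'a'  n0⇒n0
[10] read 'c'  n0⇒n1  ** P0@[10:10]
[11] read 'b'  n1⇒n0 (via fail)
[12] read 'c'  n0⇒n1  ** P0@[12:12]
[13] read 'c'  n1⇒n1 (via fail)  ** P0@[13:13]
[14] read 'd'  n1⇒n0 (via fail)
[15] read 'b'  n0⇒n0
[16] read 'c'  n0⇒n1  ** P0@[16:16]
[17] read 'a'  n1⇒n0 (via fail)
[18] read 'a'  n0⇒n0
[19] read 'e'  n0⇒n2
[20] read 'a'  n2⇒n3  ** P1@[19:20]
[21] read 'c'  n3⇒n1 (via fail)  ** P0@[21:21]
[22] read 'e'  n1⇒n2 (via fail)
[23] read 'a'  n2⇒n3  ** P1@[22:23]
[24] read 'd'  n3⇒n0 (via fail)
[25] read 'c'  n0⇒n1  ** P0@[25:25]
[26] read 'a'  n1⇒n0 (via fail)
[27] read 'c'  n0⇒n1  ** P0@[27:27]
[28] read 'c'  n1⇒n1 (via fail)  ** P0@[28:28]
[29] read 'c'  n1⇒n1 (via fail)  ** P0@[29:29]
[30] read 'e'  n1⇒n2 (via fail)
[31] read 'c'  n2⇒n1 (via fail)  ** P0@[31:31]
[32] read 'd'  n1⇒n0 (via fail)
[33] read 'd'  n0⇒n0
[34] read 'e'  n0⇒n2
[35] read 'a'  n2⇒n3  ** P1@[34:35]
[36] read 'c'  n3⇒n1 (via fail)  ** P0@[36:36]
[37] read 'c'  n1⇒n1 (via fail)  ** P0@[37:37]
[38] read 'e'  n1⇒n2 (via fail)
[39] read 'a'  n2⇒n3  ** P1@[38:39]
[40] read 'e'  n3⇒n2 (via fail)
[41] read 'a'  n2⇒n3  ** P1@[40:41]
[42] read 'c'  n3⇒n1 (via fail)  ** P0@[42:42]
[43] read 'c'  n1⇒n1 (via fail)  ** P0@[43:43]
[44] read 'd'  n1⇒n0 (via fail)
[45] read 'e'  n0⇒n2
[46] read 'a'  n2⇒n3  ** P1@[45:46]
[47] read 'c'  n3⇒n1 (via fail)  ** P0@[47:47]
[48] read 'a'  n1⇒n0 (via fail)
[49] read 'c'  n0⇒n1  ** P0@[49:49]
[50] read 'c'  n1⇒n1 (via fail)  ** P0@[50:50]
[51] read 'd'  n1⇒n0 (via fail)
[52] read 'e'  n0⇒n2
[53] read 'a'  n2⇒n3  ** P1@[52:53]
[54] read 'b'  n3⇒n0 (via fail)
[55] read 'e'  n0⇒n2
[56] read 'a'  n2⇒n3  ** P1@[55:56]
[57] read 'a'  n3⇒n0 (via fail)
[58] read 'e'  n0⇒n2
[59] read 'a'  n2⇒n3  ** P1@[58:59]
[60] read 'e'  n3⇒n2 (via fail)
[61] read 'a'  n2⇒n3  ** P1@[60:61]
[62] read 'c'  n3⇒n1 (via fail)  ** P0@[62:62]
[63] read 'e'  n1⇒n2 (via fail)
[64] read 'c'  n2⇒n1 (via fail)  ** P0@[64:64]
[65] read 'c'  n1⇒n1 (via fail)  ** P0@[65:65]
[66] read 'c'  n1⇒n1 (via fail)  ** P0@[66:66]
[67] read 'a'  n1⇒n0 (via fail)
[68] read 'd'  n0⇒n0
[69] read 'e'  n0⇒n2
[70] read 'e'  n2⇒n2 (via fail)
[71] read 'a'  n2⇒n3  ** P1@[70:71]

Result: [[0,0],[2,1],[7,1],[10,0],[12,0],[13,0],[16,0],[20,1],[21,0],[23,1],[25,0],[27,0],[28,0],[29,0],[31,0],[35,1],[36,0],[37,0],[39,1],[41,1],[42,0],[43,0],[46,1],[47,0],[49,0],[50,0],[53,1],[56,1],[59,1],[61,1],[62,0],[64,0],[65,0],[66,0],[71,1]]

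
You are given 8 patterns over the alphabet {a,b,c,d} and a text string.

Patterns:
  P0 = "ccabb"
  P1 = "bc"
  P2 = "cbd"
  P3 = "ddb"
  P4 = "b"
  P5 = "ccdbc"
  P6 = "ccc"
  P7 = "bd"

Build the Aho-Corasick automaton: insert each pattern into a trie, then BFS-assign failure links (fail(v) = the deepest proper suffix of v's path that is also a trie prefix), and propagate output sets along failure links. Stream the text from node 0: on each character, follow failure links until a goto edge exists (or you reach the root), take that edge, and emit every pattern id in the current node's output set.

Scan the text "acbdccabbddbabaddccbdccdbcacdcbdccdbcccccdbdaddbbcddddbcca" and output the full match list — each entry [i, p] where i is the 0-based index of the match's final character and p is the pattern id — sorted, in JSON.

Build automaton:
Trie nodes:
  0='ε' goto b→6 c→1 d→10
  1='c' goto b→8 c→2
  2='cc' goto a→3 c→16 d→13
  3='cca' goto b→4
  4='ccab' goto b→5
  5='ccabb' goto ·  [P0 ends]
  6='b' goto c→7 d→17  [P4 ends]
  7='bc' goto ·  [P1 ends]
  8='cb' goto d→9
  9='cbd' goto ·  [P2 ends]
  10='d' goto d→11
  11='dd' goto b→12
  12='ddb' goto ·  [P3 ends]
  13='ccd' goto b→14
  14='ccdb' goto c→15
  15='ccdbc' goto ·  [P5 ends]
  16='ccc' goto ·  [P6 ends]
  17='bd' goto ·  [P7 ends]

Failure links (BFS by depth):
  fail(1) 'c': from fail(0)=0 chase 'c': 0 ⇒ 0;  out=∅∪out(0)=∅
  fail(6) 'b': from fail(0)=0 chase 'b': 0 ⇒ 0;  out={4}∪out(0)={4}
  fail(10) 'd': from fail(0)=0 chase 'd': 0 ⇒ 0;  out=∅∪out(0)=∅
  fail(2) 'cc': from fail(1)=0 chase 'c': 0 ⇒ 1;  out=∅∪out(1)=∅
  fail(7) 'bc': from fail(6)=0 chase 'c': 0 ⇒ 1;  out={1}∪out(1)={1}
  fail(8) 'cb': from fail(1)=0 chase 'b': 0 ⇒ 6;  out=∅∪out(6)={4}
  fail(11) 'dd': from fail(10)=0 chase 'd': 0 ⇒ 10;  out=∅∪out(10)=∅
  fail(17) 'bd': from fail(6)=0 chase 'd': 0 ⇒ 10;  out={7}∪out(10)={7}
  fail(3) 'cca': from fail(2)=1 chase 'a': 1→0 ⇒ 0;  out=∅∪out(0)=∅
  fail(9) 'cbd': from fail(8)=6 chase 'd': 6 ⇒ 17;  out={2}∪out(17)={2,7}
  fail(12) 'ddb': from fail(11)=10 chase 'b': 10→0 ⇒ 6;  out={3}∪out(6)={3,4}
  fail(13) 'ccd': from fail(2)=1 chase 'd': 1→0 ⇒ 10;  out=∅∪out(10)=∅
  fail(16) 'ccc': from fail(2)=1 chase 'c': 1 ⇒ 2;  out={6}∪out(2)={6}
  fail(4) 'ccab': from fail(3)=0 chase 'b': 0 ⇒ 6;  out=∅∪out(6)={4}
  fail(14) 'ccdb': from fail(13)=10 chase 'b': 10→0 ⇒ 6;  out=∅∪out(6)={4}
  fail(5) 'ccabb': from fail(4)=6 chase 'b': 6→0 ⇒ 6;  out={0}∪out(6)={0,4}
  fail(15) 'ccdbc': from fail(14)=6 chase 'c': 6 ⇒ 7;  out={5}∪out(7)={1,5}

Run:
pos 0 'a': at 0
pos 1 'c': at 1
pos 2 'b': at 8  → match P4@[2:2]
pos 3 'd': at 9  → match P2@[1:3],P7@[2:3]
pos 4 'c': at 1 (via fail)
pos 5 'c': at 2
pos 6 'a': at 3
pos 7 'b': at 4  → match P4@[7:7]
pos 8 'b': at 5  → match P0@[4:8],P4@[8:8]
pos 9 'd': at 17 (via fail)  → match P7@[8:9]
pos 10 'd': at 11 (via fail)
pos 11 'b': at 12  → match P3@[9:11],P4@[11:11]
pos 12 'a': at 0 (via fail)
pos 13 'b': at 6  → match P4@[13:13]
pos 14 'a': at 0 (via fail)
pos 15 'd': at 10
pos 16 'd': at 11
pos 17 'c': at 1 (via fail)
pos 18 'c': at 2
pos 19 'b': at 8 (via fail)  → match P4@[19:19]
pos 20 'd': at 9  → match P2@[18:20],P7@[19:20]
pos 21 'c': at 1 (via fail)
pos 22 'c': at 2
pos 23 'd': at 13
pos 24 'b': at 14  → match P4@[24:24]
pos 25 'c': at 15  → match P1@[24:25],P5@[21:25]
pos 26 'a': at 0 (via fail)
pos 27 'c': at 1
pos 28 'd': at 10 (via fail)
pos 29 'c': at 1 (via fail)
pos 30 'b': at 8  → match P4@[30:30]
pos 31 'd': at 9  → match P2@[29:31],P7@[30:31]
pos 32 'c': at 1 (via fail)
pos 33 'c': at 2
pos 34 'd': at 13
pos 35 'b': at 14  → match P4@[35:35]
pos 36 'c': at 15  → match P1@[35:36],P5@[32:36]
pos 37 'c': at 2 (via fail)
pos 38 'c': at 16  → match P6@[36:38]
pos 39 'c': at 16 (via fail)  → match P6@[37:39]
pos 40 'c': at 16 (via fail)  → match P6@[38:40]
pos 41 'd': at 13 (via fail)
pos 42 'b': at 14  → match P4@[42:42]
pos 43 'd': at 17 (via fail)  → match P7@[42:43]
pos 44 'a': at 0 (via fail)
pos 45 'd': at 10
pos 46 'd': at 11
pos 47 'b': at 12  → match P3@[45:47],P4@[47:47]
pos 48 'b': at 6 (via fail)  → match P4@[48:48]
pos 49 'c': at 7  → match P1@[48:49]
pos 50 'd': at 10 (via fail)
pos 51 'd': at 11
pos 52 'd': at 11 (via fail)
pos 53 'd': at 11 (via fail)
pos 54 'b': at 12  → match P3@[52:54],P4@[54:54]
pos 55 'c': at 7 (via fail)  → match P1@[54:55]
pos 56 'c': at 2 (via fail)
pos 57 'a': at 3

Matches: [[2,4],[3,2],[3,7],[7,4],[8,0],[8,4],[9,7],[11,3],[11,4],[13,4],[19,4],[20,2],[20,7],[24,4],[25,1],[25,5],[30,4],[31,2],[31,7],[35,4],[36,1],[36,5],[38,6],[39,6],[40,6],[42,4],[43,7],[47,3],[47,4],[48,4],[49,1],[54,3],[54,4],[55,1]]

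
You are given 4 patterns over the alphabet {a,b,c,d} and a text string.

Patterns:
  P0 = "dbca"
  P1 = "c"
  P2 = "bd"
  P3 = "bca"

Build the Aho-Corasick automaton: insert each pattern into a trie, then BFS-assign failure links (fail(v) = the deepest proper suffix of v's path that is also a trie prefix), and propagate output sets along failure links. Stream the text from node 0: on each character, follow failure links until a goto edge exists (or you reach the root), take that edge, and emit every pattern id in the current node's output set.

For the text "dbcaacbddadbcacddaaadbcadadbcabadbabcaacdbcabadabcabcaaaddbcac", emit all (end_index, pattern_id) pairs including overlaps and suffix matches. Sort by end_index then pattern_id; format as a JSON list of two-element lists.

Build automaton:
Trie (insert patterns):
  0='ε' goto b→6 c→5 d→1
  1='d' goto b→2
  2='db' goto c→3
  3='dbc' goto a→4
  4='dbca' goto ·  [P0 ends]
  5='c' goto ·  [P1 ends]
  6='b' goto c→8 d→7
  7='bd' goto ·  [P2 ends]
  8='bc' goto a→9
  9='bca' goto ·  [P3 ends]

BFS fail/out derivation:
  fail(1) 'd': from fail(0)=0 chase 'd': 0 ⇒ 0;  out=∅∪out(0)=∅
  fail(5) 'c': from fail(0)=0 chase 'c': 0 ⇒ 0;  out={1}∪out(0)={1}
  fail(6) 'b': from fail(0)=0 chase 'b': 0 ⇒ 0;  out=∅∪out(0)=∅
  fail(2) 'db': from fail(1)=0 chase 'b': 0 ⇒ 6;  out=∅∪out(6)=∅
  fail(7) 'bd': from fail(6)=0 chase 'd': 0 ⇒ 1;  out={2}∪out(1)={2}
  fail(8) 'bc': from fail(6)=0 chase 'c': 0 ⇒ 5;  out=∅∪out(5)={1}
  fail(3) 'dbc': from fail(2)=6 chase 'c': 6 ⇒ 8;  out=∅∪out(8)={1}
  fail(9) 'bca': from fail(8)=5 chase 'a': 5→0 ⇒ 0;  out={3}∪out(0)={3}
  fail(4) 'dbca': from fail(3)=8 chase 'a': 8 ⇒ 9;  out={0}∪out(9)={0,3}

Scan:
i=0 'd': node 0→1
i=1 'b': node 1→2
i=2 'c': node 2→3  emit P1@[2:2]
i=3 'a': node 3→4  emit P0@[0:3],P3@[1:3]
i=4 'a': node 4→0 (via fail)
i=5 'c': node 0→5  emit P1@[5:5]
i=6 'b': node 5→6 (via fail)
i=7 'd': node 6→7  emit P2@[6:7]
i=8 'd': node 7→1 (via fail)
i=9 'a': node 1→0 (via fail)
i=10 'd': node 0→1
i=11 'b': node 1→2
i=12 'c': node 2→3  emit P1@[12:12]
i=13 'a': node 3→4  emit P0@[10:13],P3@[11:13]
i=14 'c': node 4→5 (via fail)  emit P1@[14:14]
i=15 'd': node 5→1 (via fail)
i=16 'd': node 1→1 (via fail)
i=17 'a': node 1→0 (via fail)
i=18 'a': node 0→0
i=19 'a': node 0→0
i=20 'd': node 0→1
i=21 'b': node 1→2
i=22 'c': node 2→3  emit P1@[22:22]
i=23 'a': node 3→4  emit P0@[20:23],P3@[21:23]
i=24 'd': node 4→1 (via fail)
i=25 'a': node 1→0 (via fail)
i=26 'd': node 0→1
i=27 'b': node 1→2
i=28 'c': node 2→3  emit P1@[28:28]
i=29 'a': node 3→4  emit P0@[26:29],P3@[27:29]
i=30 'b': node 4→6 (via fail)
i=31 'a': node 6→0 (via fail)
i=32 'd': node 0→1
i=33 'b': node 1→2
i=34 'a': node 2→0 (via fail)
i=35 'b': node 0→6
i=36 'c': node 6→8  emit P1@[36:36]
i=37 'a': node 8→9  emit P3@[35:37]
i=38 'a': node 9→0 (via fail)
i=39 'c': node 0→5  emit P1@[39:39]
i=40 'd': node 5→1 (via fail)
i=41 'b': node 1→2
i=42 'c': node 2→3  emit P1@[42:42]
i=43 'a': node 3→4  emit P0@[40:43],P3@[41:43]
i=44 'b': node 4→6 (via fail)
i=45 'a': node 6→0 (via fail)
i=46 'd': node 0→1
i=47 'a': node 1→0 (via fail)
i=48 'b': node 0→6
i=49 'c': node 6→8  emit P1@[49:49]
i=50 'a': node 8→9  emit P3@[48:50]
i=51 'b': node 9→6 (via fail)
i=52 'c': node 6→8  emit P1@[52:52]
i=53 'a': node 8→9  emit P3@[51:53]
i=54 'a': node 9→0 (via fail)
i=55 'a': node 0→0
i=56 'd': node 0→1
i=57 'd': node 1→1 (via fail)
i=58 'b': node 1→2
i=59 'c': node 2→3  emit P1@[59:59]
i=60 'a': node 3→4  emit P0@[57:60],P3@[58:60]
i=61 'c': node 4→5 (via fail)  emit P1@[61:61]

Result: [[2,1],[3,0],[3,3],[5,1],[7,2],[12,1],[13,0],[13,3],[14,1],[22,1],[23,0],[23,3],[28,1],[29,0],[29,3],[36,1],[37,3],[39,1],[42,1],[43,0],[43,3],[49,1],[50,3],[52,1],[53,3],[59,1],[60,0],[60,3],[61,1]]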